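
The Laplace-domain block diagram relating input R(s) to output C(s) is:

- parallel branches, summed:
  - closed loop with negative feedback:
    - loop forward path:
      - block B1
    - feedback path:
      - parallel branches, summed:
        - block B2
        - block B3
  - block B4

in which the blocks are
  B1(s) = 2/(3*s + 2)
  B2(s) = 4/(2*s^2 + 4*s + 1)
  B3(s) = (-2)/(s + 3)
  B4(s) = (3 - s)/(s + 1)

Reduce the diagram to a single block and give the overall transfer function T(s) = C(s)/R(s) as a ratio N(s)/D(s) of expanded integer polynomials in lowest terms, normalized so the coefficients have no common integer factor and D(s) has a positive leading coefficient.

First reduce the diagram to T(s).

[1] combine B2, B3 in parallel: (-4*s^2 - 4*s + 10)/(2*s^3 + 10*s^2 + 13*s + 3)
[2] reduce the feedback loop with forward B1 and return (B2+B3): (4*s^3 + 20*s^2 + 26*s + 6)/(6*s^4 + 34*s^3 + 51*s^2 + 27*s + 26)
[3] add [B1/(1+B1*(B2+B3))], B4 (parallel): this yields T(s), and no further normalization is needed

Answer: (-6*s^5 - 12*s^4 + 75*s^3 + 172*s^2 + 87*s + 84)/(6*s^5 + 40*s^4 + 85*s^3 + 78*s^2 + 53*s + 26)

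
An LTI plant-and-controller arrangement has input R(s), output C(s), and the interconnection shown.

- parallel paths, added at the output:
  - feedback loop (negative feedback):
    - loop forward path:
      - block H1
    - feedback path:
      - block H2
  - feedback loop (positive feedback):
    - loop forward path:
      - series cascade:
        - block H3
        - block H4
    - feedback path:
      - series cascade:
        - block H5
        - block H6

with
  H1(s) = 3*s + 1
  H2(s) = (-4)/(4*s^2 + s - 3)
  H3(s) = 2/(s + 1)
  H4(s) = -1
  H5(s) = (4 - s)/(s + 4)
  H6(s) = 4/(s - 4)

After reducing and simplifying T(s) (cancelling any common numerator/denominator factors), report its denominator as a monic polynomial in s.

Step 1. apply the feedback formula to H1, H2 -> (12*s^3 + 7*s^2 - 8*s - 3)/(4*s^2 - 11*s - 7)
Step 2. multiply H3, H4 (series) -> (-2)/(s + 1)
Step 3. cascade H5, H6 -> (-4)/(s + 4)
Step 4. feedback reduction of (H3*H4), (H5*H6) -> (-2*s - 8)/(s^2 + 5*s - 4)
Step 5. combine [H1/(1+H1*H2)], [(H3*H4)/(1-(H3*H4)*(H5*H6))] in parallel -> (12*s^5 + 67*s^4 - 29*s^3 - 81*s^2 + 119*s + 68)/(4*s^4 + 9*s^3 - 78*s^2 + 9*s + 28)
That last expression is T(s), already simplified. Scaling its denominator by 1/4 (the reciprocal of the leading coefficient) yields the monic denominator.

Hence the answer: s^4 + 9*s^3/4 - 39*s^2/2 + 9*s/4 + 7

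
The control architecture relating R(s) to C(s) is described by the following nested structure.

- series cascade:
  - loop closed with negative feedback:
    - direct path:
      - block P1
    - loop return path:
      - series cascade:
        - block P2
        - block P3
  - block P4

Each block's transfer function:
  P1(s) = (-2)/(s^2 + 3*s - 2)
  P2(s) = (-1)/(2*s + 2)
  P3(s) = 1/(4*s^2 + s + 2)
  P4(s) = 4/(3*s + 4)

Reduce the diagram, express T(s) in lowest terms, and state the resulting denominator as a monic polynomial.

First reduce the diagram to T(s).

Step 1. cascade P2, P3, giving (-1)/(8*s^3 + 10*s^2 + 6*s + 4)
Step 2. close the feedback loop around P1, (P2*P3), giving (-8*s^3 - 10*s^2 - 6*s - 4)/(4*s^5 + 17*s^4 + 10*s^3 + s^2 - 3)
Step 3. cascade [P1/(1+P1*(P2*P3))], P4, giving (-32*s^3 - 40*s^2 - 24*s - 16)/(12*s^6 + 67*s^5 + 98*s^4 + 43*s^3 + 4*s^2 - 9*s - 12)
The result of step 3 is T(s) in lowest terms. Its denominator has leading coefficient 12; dividing the denominator through by 12 makes it monic.

Answer: s^6 + 67*s^5/12 + 49*s^4/6 + 43*s^3/12 + s^2/3 - 3*s/4 - 1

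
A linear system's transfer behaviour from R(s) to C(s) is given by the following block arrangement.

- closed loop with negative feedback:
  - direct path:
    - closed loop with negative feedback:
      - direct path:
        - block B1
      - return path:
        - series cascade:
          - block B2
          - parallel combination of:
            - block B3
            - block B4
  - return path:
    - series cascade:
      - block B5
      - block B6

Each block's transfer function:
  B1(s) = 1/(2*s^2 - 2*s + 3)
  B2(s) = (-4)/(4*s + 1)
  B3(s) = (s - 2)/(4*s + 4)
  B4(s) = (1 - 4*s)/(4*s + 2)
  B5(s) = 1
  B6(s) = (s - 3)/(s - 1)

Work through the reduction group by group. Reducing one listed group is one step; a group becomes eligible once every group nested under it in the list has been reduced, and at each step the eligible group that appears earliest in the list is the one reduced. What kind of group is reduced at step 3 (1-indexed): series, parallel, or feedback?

The answer is feedback.

Reasoning:
[1] add B3, B4 (parallel)
[2] cascade B2, (B3+B4)
[3] apply the feedback formula to B1, (B2*(B3+B4))
[4] reduce the series chain B5, B6
[5] collapse the loop ([B1/(1+B1*(B2*(B3+B4)))] forward, (B5*B6) return)
The group at step 3 is a feedback group.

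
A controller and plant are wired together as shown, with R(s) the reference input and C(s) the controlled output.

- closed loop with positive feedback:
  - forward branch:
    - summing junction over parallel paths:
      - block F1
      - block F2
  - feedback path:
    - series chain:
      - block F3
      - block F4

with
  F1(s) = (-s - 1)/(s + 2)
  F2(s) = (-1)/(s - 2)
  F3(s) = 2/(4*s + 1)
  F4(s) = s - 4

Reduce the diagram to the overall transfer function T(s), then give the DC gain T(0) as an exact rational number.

Answer: 0

Working:
1. sum the parallel branches F1, F2; result (-s^2)/(s^2 - 4)
2. cascade F3, F4; result (2*s - 8)/(4*s + 1)
3. close the feedback loop around (F1+F2), (F3*F4); result (-4*s^3 - s^2)/(6*s^3 - 7*s^2 - 16*s - 4)
That last expression is T(s); at s = 0 only the constant terms survive, so T(0) = 0/(-4) = 0.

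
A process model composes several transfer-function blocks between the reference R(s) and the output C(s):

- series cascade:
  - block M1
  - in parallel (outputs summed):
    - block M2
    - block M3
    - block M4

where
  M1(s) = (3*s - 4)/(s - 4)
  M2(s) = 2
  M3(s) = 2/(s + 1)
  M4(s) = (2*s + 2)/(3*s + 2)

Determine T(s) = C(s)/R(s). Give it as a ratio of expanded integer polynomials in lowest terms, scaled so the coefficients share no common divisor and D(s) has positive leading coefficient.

(1) parallel reduction of M2, M3, M4 = (8*s^2 + 20*s + 10)/(3*s^2 + 5*s + 2)
(2) cascade M1, (M2+M3+M4); the result is T(s) itself (integer coefficients, no common factor, positive leading denominator coefficient)

Therefore the answer is (24*s^3 + 28*s^2 - 50*s - 40)/(3*s^3 - 7*s^2 - 18*s - 8).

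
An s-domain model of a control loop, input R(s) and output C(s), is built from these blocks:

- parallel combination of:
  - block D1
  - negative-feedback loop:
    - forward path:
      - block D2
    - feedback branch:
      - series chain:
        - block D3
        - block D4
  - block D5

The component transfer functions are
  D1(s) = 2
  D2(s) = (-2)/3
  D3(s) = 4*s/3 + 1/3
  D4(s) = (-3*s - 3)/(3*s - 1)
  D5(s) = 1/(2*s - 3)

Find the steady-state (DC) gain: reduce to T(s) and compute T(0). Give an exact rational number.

Reducing step by step:

[1] reduce the series chain D3, D4 = (-4*s^2 - 5*s - 1)/(3*s - 1)
[2] close the feedback loop around D2, (D3*D4) = (2 - 6*s)/(8*s^2 + 19*s - 1)
[3] sum the parallel branches D1, [D2/(1+D2*(D3*D4))], D5 = (32*s^3 + 24*s^2 - 77*s - 1)/(16*s^3 + 14*s^2 - 59*s + 3)
That last expression is T(s); at s = 0 only the constant terms survive, so T(0) = -1/3.

Answer: -1/3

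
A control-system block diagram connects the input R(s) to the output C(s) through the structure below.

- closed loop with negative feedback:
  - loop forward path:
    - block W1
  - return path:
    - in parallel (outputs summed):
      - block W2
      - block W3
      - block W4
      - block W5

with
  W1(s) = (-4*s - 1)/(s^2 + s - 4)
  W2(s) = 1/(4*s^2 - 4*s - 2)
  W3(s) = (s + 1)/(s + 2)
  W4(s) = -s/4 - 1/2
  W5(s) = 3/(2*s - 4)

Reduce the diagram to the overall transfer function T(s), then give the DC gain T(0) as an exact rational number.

Answer: 4/11

Working:
(1) add W2, W3, W4, W5 (parallel) -> (-2*s^5 + 6*s^4 + 9*s^3 + 12*s^2 - 30*s - 20)/(8*s^4 - 8*s^3 - 36*s^2 + 32*s + 16)
(2) close the feedback loop around W1, (W2+W3+W4+W5) -> (-32*s^5 + 24*s^4 + 152*s^3 - 92*s^2 - 96*s - 16)/(16*s^6 - 22*s^5 - 118*s^4 - 29*s^3 + 300*s^2 - 2*s - 44)
The step-2 result is T(s). Setting s = 0: T(0) = -16/(-44) = 4/11.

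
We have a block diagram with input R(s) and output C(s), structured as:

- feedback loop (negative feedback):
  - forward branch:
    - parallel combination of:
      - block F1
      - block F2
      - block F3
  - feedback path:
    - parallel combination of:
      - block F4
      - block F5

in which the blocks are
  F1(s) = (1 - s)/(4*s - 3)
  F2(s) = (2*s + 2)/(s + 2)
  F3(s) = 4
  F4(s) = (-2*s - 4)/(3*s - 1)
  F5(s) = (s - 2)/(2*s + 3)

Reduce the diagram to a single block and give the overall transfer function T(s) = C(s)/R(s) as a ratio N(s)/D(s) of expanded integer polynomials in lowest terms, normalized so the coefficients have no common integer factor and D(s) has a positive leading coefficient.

1. combine F1, F2, F3 in parallel gives (23*s^2 + 21*s - 28)/(4*s^2 + 5*s - 6)
2. sum the parallel branches F4, F5 gives (-s^2 - 21*s - 10)/(6*s^2 + 7*s - 3)
3. collapse the loop ((F1+F2+F3) forward, (F4+F5) return); the result is T(s) itself (integer coefficients, no common factor, positive leading denominator coefficient)

Final answer: (138*s^4 + 287*s^3 - 90*s^2 - 259*s + 84)/(s^4 - 446*s^3 - 656*s^2 + 321*s + 298)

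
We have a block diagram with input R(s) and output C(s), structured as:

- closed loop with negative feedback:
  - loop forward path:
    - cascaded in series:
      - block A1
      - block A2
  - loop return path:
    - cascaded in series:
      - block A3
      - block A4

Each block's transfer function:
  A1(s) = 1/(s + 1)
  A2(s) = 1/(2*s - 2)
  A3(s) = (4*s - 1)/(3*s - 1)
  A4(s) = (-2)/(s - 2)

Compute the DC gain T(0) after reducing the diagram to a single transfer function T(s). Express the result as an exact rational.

Step 1. combine A1, A2 in series; result 1/(2*s^2 - 2)
Step 2. multiply A3, A4 (series); result (2 - 8*s)/(3*s^2 - 7*s + 2)
Step 3. apply the feedback formula to (A1*A2), (A3*A4); result (3*s^2 - 7*s + 2)/(6*s^4 - 14*s^3 - 2*s^2 + 6*s - 2)
Step 3 gives the overall T(s). Then T(0) = 2/(-2) = -1.

Hence the answer: -1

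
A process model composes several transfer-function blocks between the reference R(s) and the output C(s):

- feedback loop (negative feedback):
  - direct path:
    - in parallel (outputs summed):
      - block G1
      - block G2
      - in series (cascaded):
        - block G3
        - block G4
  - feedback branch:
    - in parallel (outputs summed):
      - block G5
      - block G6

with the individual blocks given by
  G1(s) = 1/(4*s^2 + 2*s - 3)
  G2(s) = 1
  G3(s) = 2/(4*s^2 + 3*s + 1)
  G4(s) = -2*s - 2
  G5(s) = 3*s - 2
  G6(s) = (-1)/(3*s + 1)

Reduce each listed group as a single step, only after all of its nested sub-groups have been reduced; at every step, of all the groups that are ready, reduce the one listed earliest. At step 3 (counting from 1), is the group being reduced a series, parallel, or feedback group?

Reducing step by step:

Step 1: series reduction of G3, G4
Step 2: reduce the parallel group G1, G2, (G3*G4)
Step 3: combine G5, G6 in parallel
Step 4: collapse the loop ((G1+G2+(G3*G4)) forward, (G5+G6) return)
The group at step 3 is a parallel group.

Answer: parallel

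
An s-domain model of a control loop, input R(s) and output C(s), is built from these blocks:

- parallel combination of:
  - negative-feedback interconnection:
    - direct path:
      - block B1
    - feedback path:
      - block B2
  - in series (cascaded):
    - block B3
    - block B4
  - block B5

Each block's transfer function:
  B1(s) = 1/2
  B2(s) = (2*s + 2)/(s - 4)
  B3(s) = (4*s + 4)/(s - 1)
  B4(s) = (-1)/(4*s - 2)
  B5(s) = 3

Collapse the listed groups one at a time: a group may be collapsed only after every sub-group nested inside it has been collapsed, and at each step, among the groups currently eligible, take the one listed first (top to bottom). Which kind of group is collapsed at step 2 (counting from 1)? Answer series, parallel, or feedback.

Step 1. collapse the loop (B1 forward, B2 return)
Step 2. series reduction of B3, B4
Step 3. reduce the parallel group [B1/(1+B1*B2)], (B3*B4), B5
The group at step 2 is a series group.

Final answer: series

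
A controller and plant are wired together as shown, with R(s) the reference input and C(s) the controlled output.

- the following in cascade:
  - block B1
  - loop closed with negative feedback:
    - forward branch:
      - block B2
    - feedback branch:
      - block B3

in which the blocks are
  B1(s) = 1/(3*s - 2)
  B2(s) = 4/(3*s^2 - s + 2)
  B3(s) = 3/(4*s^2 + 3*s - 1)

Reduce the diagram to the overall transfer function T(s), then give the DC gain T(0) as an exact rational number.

Reducing step by step:

Step 1: reduce the feedback loop with forward B2 and return B3 = (16*s^2 + 12*s - 4)/(12*s^4 + 5*s^3 + 2*s^2 + 7*s + 10)
Step 2: series reduction of B1, [B2/(1+B2*B3)] = (16*s^2 + 12*s - 4)/(36*s^5 - 9*s^4 - 4*s^3 + 17*s^2 + 16*s - 20)
That last expression is T(s); at s = 0 only the constant terms survive, so T(0) = -4/(-20) = 1/5.

Answer: 1/5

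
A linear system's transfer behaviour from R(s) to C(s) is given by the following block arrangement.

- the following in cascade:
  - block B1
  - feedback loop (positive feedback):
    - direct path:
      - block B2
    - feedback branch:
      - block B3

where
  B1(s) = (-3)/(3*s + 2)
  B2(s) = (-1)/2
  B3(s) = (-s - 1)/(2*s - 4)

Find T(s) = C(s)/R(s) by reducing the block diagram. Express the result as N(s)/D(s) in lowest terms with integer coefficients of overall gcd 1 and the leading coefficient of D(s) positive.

The answer is (2*s - 4)/(3*s^2 - 7*s - 6).

Reasoning:
Step 1 - apply the feedback formula to B2, B3 gives (4 - 2*s)/(3*s - 9)
Step 2 - cascade B1, [B2/(1-B2*B3)], which is the overall transfer function T(s) = C(s)/R(s) in lowest terms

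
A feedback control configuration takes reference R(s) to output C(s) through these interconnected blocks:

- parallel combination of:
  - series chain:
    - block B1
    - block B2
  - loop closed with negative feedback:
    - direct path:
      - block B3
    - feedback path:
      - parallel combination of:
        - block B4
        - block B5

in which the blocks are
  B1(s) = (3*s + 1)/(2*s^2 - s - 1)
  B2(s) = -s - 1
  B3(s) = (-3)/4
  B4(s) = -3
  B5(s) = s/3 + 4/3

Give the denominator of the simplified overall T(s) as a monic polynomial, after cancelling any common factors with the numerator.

1. reduce the series chain B1, B2: (-3*s^2 - 4*s - 1)/(2*s^2 - s - 1)
2. combine B4, B5 in parallel: s/3 - 5/3
3. reduce the feedback loop with forward B3 and return (B4+B5): 3/(s - 9)
4. reduce the parallel group (B1*B2), [B3/(1+B3*(B4+B5))]: (-3*s^3 + 29*s^2 + 32*s + 6)/(2*s^3 - 19*s^2 + 8*s + 9)
That last expression is T(s), already simplified. Scaling its denominator by 1/2 (the reciprocal of the leading coefficient) yields the monic denominator.

Hence the answer: s^3 - 19*s^2/2 + 4*s + 9/2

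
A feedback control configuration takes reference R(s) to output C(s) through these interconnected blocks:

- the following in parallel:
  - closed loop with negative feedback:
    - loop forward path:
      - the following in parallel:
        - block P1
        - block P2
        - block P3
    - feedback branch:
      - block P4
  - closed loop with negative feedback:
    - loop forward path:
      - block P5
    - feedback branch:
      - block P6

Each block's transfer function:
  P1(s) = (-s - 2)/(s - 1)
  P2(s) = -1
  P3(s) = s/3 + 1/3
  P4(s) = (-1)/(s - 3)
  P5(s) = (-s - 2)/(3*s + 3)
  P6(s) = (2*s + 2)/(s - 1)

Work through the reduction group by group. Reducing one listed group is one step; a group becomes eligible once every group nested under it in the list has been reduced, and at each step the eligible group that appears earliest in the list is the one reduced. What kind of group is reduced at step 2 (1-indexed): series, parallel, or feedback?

Reducing step by step:

(1) parallel reduction of P1, P2, P3
(2) close the feedback loop around (P1+P2+P3), P4
(3) feedback reduction of P5, P6
(4) combine [(P1+P2+P3)/(1+(P1+P2+P3)*P4)], [P5/(1+P5*P6)] in parallel
So the answer for step 2 is feedback.

Answer: feedback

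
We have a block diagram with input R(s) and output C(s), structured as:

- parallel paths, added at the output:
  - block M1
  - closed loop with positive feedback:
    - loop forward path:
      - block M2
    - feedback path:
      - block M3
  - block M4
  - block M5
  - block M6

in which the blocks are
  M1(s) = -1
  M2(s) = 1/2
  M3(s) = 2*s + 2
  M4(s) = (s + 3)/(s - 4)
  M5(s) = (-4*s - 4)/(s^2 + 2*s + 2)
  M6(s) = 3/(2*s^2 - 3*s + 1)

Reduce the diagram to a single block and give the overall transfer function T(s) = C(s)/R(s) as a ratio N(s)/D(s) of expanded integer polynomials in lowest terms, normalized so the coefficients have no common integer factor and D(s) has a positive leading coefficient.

The answer is (10*s^5 + 99*s^4 - 37*s^3 - 164*s^2 - 6*s + 8)/(4*s^6 - 14*s^5 - 10*s^4 + 36*s^2 - 16*s).

Reasoning:
1. close the feedback loop around M2, M3; result (-1)/(2*s)
2. combine M1, [M2/(1-M2*M3)], M4, M5, M6 in parallel: this yields T(s), and no further normalization is needed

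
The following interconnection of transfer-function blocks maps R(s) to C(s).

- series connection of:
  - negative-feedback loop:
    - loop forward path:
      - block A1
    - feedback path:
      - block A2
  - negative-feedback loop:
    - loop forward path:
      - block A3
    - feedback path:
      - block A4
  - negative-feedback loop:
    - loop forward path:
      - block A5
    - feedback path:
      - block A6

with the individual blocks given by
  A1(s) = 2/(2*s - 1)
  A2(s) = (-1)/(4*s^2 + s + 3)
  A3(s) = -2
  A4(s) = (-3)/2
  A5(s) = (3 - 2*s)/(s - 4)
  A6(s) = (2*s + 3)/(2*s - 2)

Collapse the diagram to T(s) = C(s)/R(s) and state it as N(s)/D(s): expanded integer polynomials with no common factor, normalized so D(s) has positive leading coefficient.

Step 1: close the feedback loop around A1, A2 gives (8*s^2 + 2*s + 6)/(8*s^3 - 2*s^2 + 5*s - 5)
Step 2: collapse the loop (A3 forward, A4 return) gives (-1)/2
Step 3: reduce the feedback loop with forward A5 and return A6 gives (4*s^2 - 10*s + 6)/(2*s^2 + 10*s - 17)
Step 4: series reduction of [A1/(1+A1*A2)], [A3/(1+A3*A4)], [A5/(1+A5*A6)], which is the overall transfer function T(s) = C(s)/R(s) in lowest terms

Therefore the answer is (-16*s^4 + 36*s^3 - 26*s^2 + 24*s - 18)/(16*s^5 + 76*s^4 - 146*s^3 + 74*s^2 - 135*s + 85).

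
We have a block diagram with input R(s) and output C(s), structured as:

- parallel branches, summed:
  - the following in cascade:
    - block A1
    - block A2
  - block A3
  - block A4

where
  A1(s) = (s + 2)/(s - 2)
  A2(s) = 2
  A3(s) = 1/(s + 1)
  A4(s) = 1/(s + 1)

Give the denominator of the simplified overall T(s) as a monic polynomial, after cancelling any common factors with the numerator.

1. combine A1, A2 in series -> (2*s + 4)/(s - 2)
2. sum the parallel branches (A1*A2), A3, A4 -> (2*s^2 + 8*s)/(s^2 - s - 2)
The result of step 2 is T(s) in lowest terms. Its denominator already has leading coefficient 1, so it is monic as it stands.

Hence the answer: s^2 - s - 2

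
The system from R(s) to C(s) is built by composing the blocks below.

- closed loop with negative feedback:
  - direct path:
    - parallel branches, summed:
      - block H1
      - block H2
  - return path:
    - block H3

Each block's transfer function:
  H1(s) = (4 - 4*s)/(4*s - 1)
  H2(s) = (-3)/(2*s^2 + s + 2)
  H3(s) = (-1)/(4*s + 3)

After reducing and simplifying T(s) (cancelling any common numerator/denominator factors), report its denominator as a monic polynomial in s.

Reducing step by step:

[1] reduce the parallel group H1, H2; result (-8*s^3 + 4*s^2 - 16*s + 11)/(8*s^3 + 2*s^2 + 7*s - 2)
[2] reduce the feedback loop with forward (H1+H2) and return H3; result (-32*s^4 - 8*s^3 - 52*s^2 - 4*s + 33)/(32*s^4 + 40*s^3 + 30*s^2 + 29*s - 17)
Step 2 gives the fully reduced T(s), with no common factor left to cancel. The denominator's leading coefficient is 32, so divide each of its coefficients by 32 to get the monic form.

Answer: s^4 + 5*s^3/4 + 15*s^2/16 + 29*s/32 - 17/32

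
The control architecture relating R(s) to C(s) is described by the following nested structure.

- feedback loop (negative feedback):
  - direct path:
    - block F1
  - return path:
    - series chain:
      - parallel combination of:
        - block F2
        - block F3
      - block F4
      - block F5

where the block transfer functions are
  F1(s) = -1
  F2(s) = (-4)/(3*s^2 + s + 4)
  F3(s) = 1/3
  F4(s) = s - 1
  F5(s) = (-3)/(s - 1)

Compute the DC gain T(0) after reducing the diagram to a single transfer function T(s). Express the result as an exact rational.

Step 1. add F2, F3 (parallel): (3*s^2 + s - 8)/(9*s^2 + 3*s + 12)
Step 2. reduce the series chain (F2+F3), F4, F5: (-3*s^2 - s + 8)/(3*s^2 + s + 4)
Step 3. collapse the loop (F1 forward, ((F2+F3)*F4*F5) return): (-3*s^2 - s - 4)/(6*s^2 + 2*s - 4)
Evaluating the step-3 result (the overall T(s)) at s = 0 gives T(0) = -4/(-4) = 1.

Answer: 1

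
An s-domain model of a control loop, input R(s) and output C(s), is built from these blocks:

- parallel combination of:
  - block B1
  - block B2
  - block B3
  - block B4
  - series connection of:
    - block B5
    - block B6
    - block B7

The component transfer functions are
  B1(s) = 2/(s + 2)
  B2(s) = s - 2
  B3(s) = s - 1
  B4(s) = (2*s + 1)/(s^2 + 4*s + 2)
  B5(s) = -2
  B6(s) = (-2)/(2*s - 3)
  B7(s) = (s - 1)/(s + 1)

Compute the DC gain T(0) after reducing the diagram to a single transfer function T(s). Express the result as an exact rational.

The answer is -1/6.

Reasoning:
Step 1 - series reduction of B5, B6, B7: (4*s - 4)/(2*s^2 - s - 3)
Step 2 - combine B1, B2, B3, B4, (B5*B6*B7) in parallel: (4*s^6 + 16*s^5 + s^4 - 31*s^3 - 5*s^2 + 9*s + 2)/(2*s^5 + 11*s^4 + 11*s^3 - 20*s^2 - 34*s - 12)
Evaluating the step-2 result (the overall T(s)) at s = 0 gives T(0) = 2/(-12) = -1/6.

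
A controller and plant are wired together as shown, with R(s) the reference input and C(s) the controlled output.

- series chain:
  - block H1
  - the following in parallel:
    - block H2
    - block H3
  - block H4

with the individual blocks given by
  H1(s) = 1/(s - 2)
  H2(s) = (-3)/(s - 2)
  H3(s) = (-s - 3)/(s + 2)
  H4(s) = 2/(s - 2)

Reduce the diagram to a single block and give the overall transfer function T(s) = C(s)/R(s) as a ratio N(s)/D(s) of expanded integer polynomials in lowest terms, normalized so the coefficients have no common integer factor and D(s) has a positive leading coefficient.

(1) add H2, H3 (parallel): (-s^2 - 4*s)/(s^2 - 4)
(2) multiply H1, (H2+H3), H4 (series), which is the overall transfer function T(s) = C(s)/R(s) in lowest terms

Final answer: (-2*s^2 - 8*s)/(s^4 - 4*s^3 + 16*s - 16)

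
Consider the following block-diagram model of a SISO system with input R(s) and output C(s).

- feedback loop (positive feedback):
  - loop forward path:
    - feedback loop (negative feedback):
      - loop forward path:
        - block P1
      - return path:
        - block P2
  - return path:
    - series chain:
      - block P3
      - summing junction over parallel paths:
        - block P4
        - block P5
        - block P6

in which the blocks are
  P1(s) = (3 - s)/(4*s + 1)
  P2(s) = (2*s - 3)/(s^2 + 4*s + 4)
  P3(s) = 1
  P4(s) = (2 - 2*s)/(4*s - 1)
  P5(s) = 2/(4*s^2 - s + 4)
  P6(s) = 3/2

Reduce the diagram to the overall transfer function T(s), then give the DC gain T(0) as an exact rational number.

First reduce the diagram to T(s).

Step 1 - apply the feedback formula to P1, P2: (-s^3 - s^2 + 8*s + 12)/(4*s^3 + 15*s^2 + 29*s - 5)
Step 2 - add P4, P5, P6 (parallel): (32*s^3 - 4*s^2 + 47*s)/(32*s^3 - 16*s^2 + 34*s - 8)
Step 3 - cascade P3, (P4+P5+P6): (32*s^3 - 4*s^2 + 47*s)/(32*s^3 - 16*s^2 + 34*s - 8)
Step 4 - close the feedback loop around [P1/(1+P1*P2)], (P3*(P4+P5+P6)): (-32*s^6 - 16*s^5 + 238*s^4 + 230*s^3 + 88*s^2 + 344*s - 96)/(160*s^6 + 444*s^5 + 611*s^4 - 451*s^3 + 618*s^2 - 966*s + 40)
Step 4 gives the overall T(s). Then T(0) = -96/40 = -12/5.

Answer: -12/5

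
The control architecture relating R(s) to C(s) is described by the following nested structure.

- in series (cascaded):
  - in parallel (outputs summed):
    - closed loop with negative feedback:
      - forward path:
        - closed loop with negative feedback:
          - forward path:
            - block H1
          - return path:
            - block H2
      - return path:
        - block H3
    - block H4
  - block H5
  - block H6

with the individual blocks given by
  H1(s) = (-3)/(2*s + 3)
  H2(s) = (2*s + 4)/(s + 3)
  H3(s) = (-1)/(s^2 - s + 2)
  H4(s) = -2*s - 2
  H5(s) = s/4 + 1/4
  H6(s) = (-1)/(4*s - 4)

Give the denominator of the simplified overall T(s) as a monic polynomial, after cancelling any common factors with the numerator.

[1] feedback reduction of H1, H2; result (-3*s - 9)/(2*s^2 + 3*s - 3)
[2] reduce the feedback loop with forward [H1/(1+H1*H2)] and return H3; result (-3*s^3 - 6*s^2 + 3*s - 18)/(2*s^4 + s^3 - 2*s^2 + 12*s + 3)
[3] sum the parallel branches [[H1/(1+H1*H2)]/(1+[H1/(1+H1*H2)]*H3)], H4; result (-4*s^5 - 6*s^4 - s^3 - 26*s^2 - 27*s - 24)/(2*s^4 + s^3 - 2*s^2 + 12*s + 3)
[4] cascade ([[H1/(1+H1*H2)]/(1+[H1/(1+H1*H2)]*H3)]+H4), H5, H6; result (4*s^6 + 10*s^5 + 7*s^4 + 27*s^3 + 53*s^2 + 51*s + 24)/(32*s^5 - 16*s^4 - 48*s^3 + 224*s^2 - 144*s - 48)
That last expression is T(s), already simplified. Scaling its denominator by 1/32 (the reciprocal of the leading coefficient) yields the monic denominator.

Final answer: s^5 - s^4/2 - 3*s^3/2 + 7*s^2 - 9*s/2 - 3/2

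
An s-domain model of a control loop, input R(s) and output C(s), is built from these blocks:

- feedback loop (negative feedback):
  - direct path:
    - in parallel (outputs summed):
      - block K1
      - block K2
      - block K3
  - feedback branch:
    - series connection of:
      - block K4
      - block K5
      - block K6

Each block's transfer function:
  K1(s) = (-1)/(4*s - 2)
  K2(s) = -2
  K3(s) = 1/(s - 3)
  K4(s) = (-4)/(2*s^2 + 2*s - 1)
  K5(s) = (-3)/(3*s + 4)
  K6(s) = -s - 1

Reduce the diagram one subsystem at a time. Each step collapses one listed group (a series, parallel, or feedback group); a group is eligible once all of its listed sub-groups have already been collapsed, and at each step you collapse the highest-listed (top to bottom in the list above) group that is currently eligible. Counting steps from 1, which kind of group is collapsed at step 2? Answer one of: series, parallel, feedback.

Step 1: parallel reduction of K1, K2, K3
Step 2: cascade K4, K5, K6
Step 3: collapse the loop ((K1+K2+K3) forward, (K4*K5*K6) return)
Step 2 collapses a series group.

Therefore the answer is series.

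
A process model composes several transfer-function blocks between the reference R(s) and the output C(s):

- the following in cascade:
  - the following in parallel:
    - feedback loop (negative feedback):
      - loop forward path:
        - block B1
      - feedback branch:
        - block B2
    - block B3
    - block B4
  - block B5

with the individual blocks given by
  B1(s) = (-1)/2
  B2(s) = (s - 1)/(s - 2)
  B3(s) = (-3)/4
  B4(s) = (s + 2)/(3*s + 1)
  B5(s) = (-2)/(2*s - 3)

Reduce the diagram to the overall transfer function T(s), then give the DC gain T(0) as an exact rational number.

Reducing step by step:

1. apply the feedback formula to B1, B2 gives (2 - s)/(s - 3)
2. sum the parallel branches [B1/(1+B1*B2)], B3, B4 gives (-17*s^2 + 40*s - 7)/(12*s^2 - 32*s - 12)
3. combine ([B1/(1+B1*B2)]+B3+B4), B5 in series gives (17*s^2 - 40*s + 7)/(12*s^3 - 50*s^2 + 36*s + 18)
Evaluating the step-3 result (the overall T(s)) at s = 0 gives T(0) = 7/18.

Answer: 7/18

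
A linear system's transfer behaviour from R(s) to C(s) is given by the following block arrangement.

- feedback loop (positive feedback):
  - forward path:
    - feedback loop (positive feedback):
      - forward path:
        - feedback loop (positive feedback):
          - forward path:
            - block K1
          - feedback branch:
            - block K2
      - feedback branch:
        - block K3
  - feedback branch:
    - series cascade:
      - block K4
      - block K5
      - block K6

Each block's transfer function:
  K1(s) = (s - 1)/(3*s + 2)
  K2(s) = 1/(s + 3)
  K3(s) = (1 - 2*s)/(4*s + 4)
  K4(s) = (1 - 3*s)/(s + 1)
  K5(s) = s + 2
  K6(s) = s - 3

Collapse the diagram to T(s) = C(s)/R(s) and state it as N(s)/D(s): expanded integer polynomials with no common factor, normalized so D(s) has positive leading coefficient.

(1) reduce the feedback loop with forward K1 and return K2 = (s^2 + 2*s - 3)/(3*s^2 + 10*s + 7)
(2) apply the feedback formula to [K1/(1-K1*K2)], K3 = (4*s^3 + 12*s^2 - 4*s - 12)/(14*s^3 + 55*s^2 + 60*s + 31)
(3) cascade K4, K5, K6 = (-3*s^3 + 4*s^2 + 17*s - 6)/(s + 1)
(4) feedback reduction of [[K1/(1-K1*K2)]/(1-[K1/(1-K1*K2)]*K3)], (K4*K5*K6): this yields T(s), and no further normalization is needed

Final answer: (4*s^3 + 12*s^2 - 4*s - 12)/(12*s^5 + 8*s^4 - 122*s^3 - 9*s^2 + 312*s - 41)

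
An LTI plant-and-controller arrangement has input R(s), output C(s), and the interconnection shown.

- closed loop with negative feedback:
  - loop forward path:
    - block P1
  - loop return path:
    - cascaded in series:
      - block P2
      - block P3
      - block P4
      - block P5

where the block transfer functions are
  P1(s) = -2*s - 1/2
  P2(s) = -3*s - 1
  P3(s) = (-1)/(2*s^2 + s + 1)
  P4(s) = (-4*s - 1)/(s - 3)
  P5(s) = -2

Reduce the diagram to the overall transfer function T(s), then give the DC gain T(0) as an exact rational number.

[1] multiply P2, P3, P4, P5 (series) gives (24*s^2 + 14*s + 2)/(2*s^3 - 5*s^2 - 2*s - 3)
[2] close the feedback loop around P1, (P2*P3*P4*P5) gives (8*s^4 - 18*s^3 - 13*s^2 - 14*s - 3)/(92*s^3 + 90*s^2 + 26*s + 8)
Evaluating the step-2 result (the overall T(s)) at s = 0 gives T(0) = -3/8.

Therefore the answer is -3/8.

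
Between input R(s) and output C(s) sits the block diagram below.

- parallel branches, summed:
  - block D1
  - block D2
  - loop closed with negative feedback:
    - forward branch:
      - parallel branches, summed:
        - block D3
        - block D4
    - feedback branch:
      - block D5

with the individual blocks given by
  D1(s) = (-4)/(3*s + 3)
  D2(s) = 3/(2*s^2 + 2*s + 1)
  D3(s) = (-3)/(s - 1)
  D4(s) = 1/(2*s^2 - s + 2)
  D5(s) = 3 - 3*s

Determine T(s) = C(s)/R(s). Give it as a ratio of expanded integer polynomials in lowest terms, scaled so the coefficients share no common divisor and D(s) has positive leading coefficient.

[1] combine D3, D4 in parallel, giving (-6*s^2 + 4*s - 7)/(2*s^3 - 3*s^2 + 3*s - 2)
[2] collapse the loop ((D3+D4) forward, D5 return), giving (-6*s^2 + 4*s - 7)/(20*s^3 - 33*s^2 + 36*s - 23)
[3] combine D1, D2, [(D3+D4)/(1+(D3+D4)*D5)] in parallel - this is the overall T(s), already in the required normalized form

Hence the answer: (-196*s^5 + 236*s^4 - 269*s^3 - 11*s^2 + 106*s - 136)/(120*s^6 + 42*s^5 + 57*s^3 - 51*s^2 - 99*s - 69)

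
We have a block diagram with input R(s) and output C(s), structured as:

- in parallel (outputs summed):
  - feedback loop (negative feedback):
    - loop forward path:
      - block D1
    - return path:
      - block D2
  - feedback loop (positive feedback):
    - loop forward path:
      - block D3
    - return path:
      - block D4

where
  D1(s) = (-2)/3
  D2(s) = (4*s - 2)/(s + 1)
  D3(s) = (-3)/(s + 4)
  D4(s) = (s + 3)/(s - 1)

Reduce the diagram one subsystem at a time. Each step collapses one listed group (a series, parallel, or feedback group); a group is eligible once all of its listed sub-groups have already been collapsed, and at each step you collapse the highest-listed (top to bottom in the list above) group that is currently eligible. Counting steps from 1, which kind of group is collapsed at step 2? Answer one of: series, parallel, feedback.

(1) collapse the loop (D1 forward, D2 return)
(2) apply the feedback formula to D3, D4
(3) sum the parallel branches [D1/(1+D1*D2)], [D3/(1-D3*D4)]
At step 2 the group reduced is feedback.

Answer: feedback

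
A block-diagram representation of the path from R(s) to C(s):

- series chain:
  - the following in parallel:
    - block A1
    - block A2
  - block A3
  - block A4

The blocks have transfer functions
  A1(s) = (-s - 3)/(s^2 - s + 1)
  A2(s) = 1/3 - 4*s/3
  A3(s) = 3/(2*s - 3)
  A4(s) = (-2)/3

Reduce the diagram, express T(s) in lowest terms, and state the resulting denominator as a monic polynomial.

[1] add A1, A2 (parallel) = (-4*s^3 + 5*s^2 - 8*s - 8)/(3*s^2 - 3*s + 3)
[2] multiply (A1+A2), A3, A4 (series) = (8*s^3 - 10*s^2 + 16*s + 16)/(6*s^3 - 15*s^2 + 15*s - 9)
That last expression is T(s), already simplified. Scaling its denominator by 1/6 (the reciprocal of the leading coefficient) yields the monic denominator.

Answer: s^3 - 5*s^2/2 + 5*s/2 - 3/2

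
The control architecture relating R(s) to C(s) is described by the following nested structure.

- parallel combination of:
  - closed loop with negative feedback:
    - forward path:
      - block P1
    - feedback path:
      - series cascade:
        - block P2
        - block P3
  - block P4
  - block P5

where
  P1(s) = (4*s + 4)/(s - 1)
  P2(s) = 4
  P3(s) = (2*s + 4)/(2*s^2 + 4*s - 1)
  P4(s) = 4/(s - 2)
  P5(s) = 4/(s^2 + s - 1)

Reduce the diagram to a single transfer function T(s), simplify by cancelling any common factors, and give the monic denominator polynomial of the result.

Step 1. multiply P2, P3 (series) = (8*s + 16)/(2*s^2 + 4*s - 1)
Step 2. reduce the feedback loop with forward P1 and return (P2*P3) = (8*s^3 + 24*s^2 + 12*s - 4)/(2*s^3 + 34*s^2 + 91*s + 65)
Step 3. combine [P1/(1+P1*(P2*P3))], P4, P5 in parallel = (8*s^6 + 24*s^5 + 116*s^4 + 540*s^3 + 596*s^2 - 536*s - 788)/(2*s^6 + 32*s^5 + 51*s^4 - 124*s^3 - 270*s^2 - 13*s + 130)
That last expression is T(s), already simplified. Scaling its denominator by 1/2 (the reciprocal of the leading coefficient) yields the monic denominator.

Final answer: s^6 + 16*s^5 + 51*s^4/2 - 62*s^3 - 135*s^2 - 13*s/2 + 65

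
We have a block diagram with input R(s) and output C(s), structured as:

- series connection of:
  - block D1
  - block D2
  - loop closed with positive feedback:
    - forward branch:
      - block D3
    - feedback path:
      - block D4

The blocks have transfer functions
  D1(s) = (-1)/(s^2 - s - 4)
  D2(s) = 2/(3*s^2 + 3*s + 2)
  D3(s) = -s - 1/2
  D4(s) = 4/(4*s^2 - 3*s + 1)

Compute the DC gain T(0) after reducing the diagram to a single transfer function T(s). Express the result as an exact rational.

First reduce the diagram to T(s).

Step 1. reduce the feedback loop with forward D3 and return D4: (-8*s^3 + 2*s^2 + s - 1)/(8*s^2 + 2*s + 6)
Step 2. combine D1, D2, [D3/(1-D3*D4)] in series: (8*s^3 - 2*s^2 - s + 1)/(12*s^6 + 3*s^5 - 43*s^4 - 69*s^3 - 85*s^2 - 50*s - 24)
DC gain: substitute s = 0 into T(s) from step 2: T(0) = 1/(-24) = -1/24.

Answer: -1/24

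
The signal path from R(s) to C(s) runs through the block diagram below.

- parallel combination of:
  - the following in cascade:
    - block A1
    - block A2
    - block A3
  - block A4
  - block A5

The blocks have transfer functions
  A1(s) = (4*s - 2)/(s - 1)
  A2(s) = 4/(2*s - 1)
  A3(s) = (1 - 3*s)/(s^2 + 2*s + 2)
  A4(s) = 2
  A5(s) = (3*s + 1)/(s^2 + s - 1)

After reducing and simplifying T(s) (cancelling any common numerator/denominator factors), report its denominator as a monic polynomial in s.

Step 1 - cascade A1, A2, A3, giving (8 - 24*s)/(s^3 + s^2 - 2)
Step 2 - sum the parallel branches (A1*A2*A3), A4, A5, giving (2*s^5 + 7*s^4 - 20*s^3 - 21*s^2 + 22*s - 6)/(s^5 + 2*s^4 - 3*s^2 - 2*s + 2)
No further cancellation is possible in the step-2 result, so that is T(s). Its denominator is already monic.

Therefore the answer is s^5 + 2*s^4 - 3*s^2 - 2*s + 2.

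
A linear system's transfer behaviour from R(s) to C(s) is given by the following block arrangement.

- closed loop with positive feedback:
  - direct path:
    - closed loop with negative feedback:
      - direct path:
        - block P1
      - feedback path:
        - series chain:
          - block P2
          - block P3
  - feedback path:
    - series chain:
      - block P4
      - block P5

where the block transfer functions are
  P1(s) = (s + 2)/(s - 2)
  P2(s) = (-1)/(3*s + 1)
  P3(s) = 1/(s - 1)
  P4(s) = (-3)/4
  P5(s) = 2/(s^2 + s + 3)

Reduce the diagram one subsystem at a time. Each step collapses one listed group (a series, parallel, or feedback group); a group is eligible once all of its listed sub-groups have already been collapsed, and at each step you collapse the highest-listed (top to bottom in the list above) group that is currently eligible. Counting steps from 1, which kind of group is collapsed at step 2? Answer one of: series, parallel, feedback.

The answer is feedback.

Reasoning:
Step 1. cascade P2, P3
Step 2. collapse the loop (P1 forward, (P2*P3) return)
Step 3. cascade P4, P5
Step 4. collapse the loop ([P1/(1+P1*(P2*P3))] forward, (P4*P5) return)
So the answer for step 2 is feedback.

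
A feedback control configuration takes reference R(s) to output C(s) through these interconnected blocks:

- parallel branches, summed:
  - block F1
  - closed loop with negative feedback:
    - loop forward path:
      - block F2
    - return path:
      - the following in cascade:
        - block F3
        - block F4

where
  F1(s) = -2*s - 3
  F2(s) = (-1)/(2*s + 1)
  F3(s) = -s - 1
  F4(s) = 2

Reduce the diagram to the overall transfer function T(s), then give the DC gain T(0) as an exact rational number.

(1) series reduction of F3, F4: -2*s - 2
(2) apply the feedback formula to F2, (F3*F4): (-1)/(4*s + 3)
(3) parallel reduction of F1, [F2/(1+F2*(F3*F4))]: (-8*s^2 - 18*s - 10)/(4*s + 3)
Step 3 gives the overall T(s). Then T(0) = -10/3.

Hence the answer: -10/3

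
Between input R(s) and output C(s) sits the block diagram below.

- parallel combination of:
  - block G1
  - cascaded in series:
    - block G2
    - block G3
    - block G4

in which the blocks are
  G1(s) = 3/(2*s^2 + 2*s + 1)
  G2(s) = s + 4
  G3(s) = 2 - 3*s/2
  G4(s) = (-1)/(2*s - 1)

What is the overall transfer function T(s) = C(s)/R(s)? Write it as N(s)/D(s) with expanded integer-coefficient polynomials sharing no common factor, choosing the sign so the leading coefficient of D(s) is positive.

Step 1. combine G2, G3, G4 in series = (3*s^2 + 8*s - 16)/(4*s - 2)
Step 2. reduce the parallel group G1, (G2*G3*G4), giving the overall T(s)

Therefore the answer is (6*s^4 + 22*s^3 - 13*s^2 - 12*s - 22)/(8*s^3 + 4*s^2 - 2).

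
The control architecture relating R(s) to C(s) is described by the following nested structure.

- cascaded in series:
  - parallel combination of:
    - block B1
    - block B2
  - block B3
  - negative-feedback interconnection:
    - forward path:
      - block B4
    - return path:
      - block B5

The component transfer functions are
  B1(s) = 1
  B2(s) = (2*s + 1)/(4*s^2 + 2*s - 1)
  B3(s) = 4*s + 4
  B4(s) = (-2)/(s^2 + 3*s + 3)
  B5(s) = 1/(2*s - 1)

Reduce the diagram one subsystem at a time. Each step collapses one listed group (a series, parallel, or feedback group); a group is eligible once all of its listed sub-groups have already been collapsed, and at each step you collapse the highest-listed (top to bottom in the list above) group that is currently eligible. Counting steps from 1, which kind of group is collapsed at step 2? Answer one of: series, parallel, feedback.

The answer is feedback.

Reasoning:
[1] combine B1, B2 in parallel
[2] collapse the loop (B4 forward, B5 return)
[3] reduce the series chain (B1+B2), B3, [B4/(1+B4*B5)]
Step 2 collapses a feedback group.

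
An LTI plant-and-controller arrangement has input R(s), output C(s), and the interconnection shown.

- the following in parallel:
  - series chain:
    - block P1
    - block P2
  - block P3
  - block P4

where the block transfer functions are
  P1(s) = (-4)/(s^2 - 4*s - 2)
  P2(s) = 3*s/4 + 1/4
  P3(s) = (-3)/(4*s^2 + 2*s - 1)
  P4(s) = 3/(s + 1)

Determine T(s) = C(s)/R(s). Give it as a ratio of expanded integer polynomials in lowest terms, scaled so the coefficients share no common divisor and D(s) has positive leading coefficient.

Step 1. series reduction of P1, P2; result (-3*s - 1)/(s^2 - 4*s - 2)
Step 2. sum the parallel branches (P1*P2), P3, P4: this yields T(s), and no further normalization is needed

Final answer: (-67*s^3 - 51*s^2 + 20*s + 13)/(4*s^5 - 10*s^4 - 31*s^3 - 17*s^2 + 2*s + 2)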